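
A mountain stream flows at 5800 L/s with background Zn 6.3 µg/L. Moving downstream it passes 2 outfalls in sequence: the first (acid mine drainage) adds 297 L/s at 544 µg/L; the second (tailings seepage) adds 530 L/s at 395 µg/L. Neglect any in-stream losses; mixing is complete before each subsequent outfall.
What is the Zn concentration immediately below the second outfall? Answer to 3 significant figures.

61.5 µg/L

Outfall 1: combined Q = 6097 L/s; C = (5800·6.300 + 297.0·544.0)/6097 = 32.49 µg/L.
Outfall 2: combined Q = 6627 L/s; C = (6097·32.49 + 530.0·395.0)/6627 = 61.48 µg/L.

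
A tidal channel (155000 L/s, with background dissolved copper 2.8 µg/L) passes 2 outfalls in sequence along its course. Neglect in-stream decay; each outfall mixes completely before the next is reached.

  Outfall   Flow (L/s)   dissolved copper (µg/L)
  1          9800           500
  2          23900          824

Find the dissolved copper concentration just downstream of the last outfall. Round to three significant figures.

133 µg/L

Below outfall 1: Q → 164800 L/s, C = (155000·2.800 + 9800·500.0)/164800 = 32.37 µg/L.
Below outfall 2: Q → 188700 L/s, C = (164800·32.37 + 23900·824.0)/188700 = 132.6 µg/L.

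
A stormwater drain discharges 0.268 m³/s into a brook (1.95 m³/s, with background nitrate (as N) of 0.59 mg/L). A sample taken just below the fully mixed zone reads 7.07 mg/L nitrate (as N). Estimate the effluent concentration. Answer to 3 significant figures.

54.2 mg/L

Mass balance: 1.950·0.5900 + 0.2680·Cₑ = 2.218·7.070
→ Cₑ = (2.218·7.070 − 1.950·0.5900) / 0.2680 = 54.22 mg/L.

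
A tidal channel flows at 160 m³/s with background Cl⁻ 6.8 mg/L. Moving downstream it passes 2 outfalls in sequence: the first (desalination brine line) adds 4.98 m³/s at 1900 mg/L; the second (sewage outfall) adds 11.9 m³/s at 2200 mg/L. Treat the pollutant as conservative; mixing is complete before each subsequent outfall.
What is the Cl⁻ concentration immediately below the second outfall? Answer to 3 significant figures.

After outfall 1: Q = 160.0 + 4.980 = 165.0 m³/s; C = (160.0·6.800 + 4.980·1900)/165.0 = 63.95 mg/L.
After outfall 2: Q = 165.0 + 11.90 = 176.9 m³/s; C = (165.0·63.95 + 11.90·2200)/176.9 = 207.7 mg/L.

208 mg/L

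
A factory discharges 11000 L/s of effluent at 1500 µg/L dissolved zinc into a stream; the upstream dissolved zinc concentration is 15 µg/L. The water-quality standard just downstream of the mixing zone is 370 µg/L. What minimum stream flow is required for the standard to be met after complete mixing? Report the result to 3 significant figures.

Set C_mix = 370: (Q·15.00 + 11000·1500) / (Q + 11000) = 370
→ Q = 11000·(1500 − 370)/(370 − 15.00) = 35010 L/s.

35000 L/s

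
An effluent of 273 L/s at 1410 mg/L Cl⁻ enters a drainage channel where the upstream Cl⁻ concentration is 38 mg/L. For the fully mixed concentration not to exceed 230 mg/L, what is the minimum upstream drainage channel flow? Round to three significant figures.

1680 L/s

Set C_mix = 230: (Q·38.00 + 273.0·1410) / (Q + 273.0) = 230
→ Q = 273.0·(1410 − 230)/(230 − 38.00) = 1678 L/s.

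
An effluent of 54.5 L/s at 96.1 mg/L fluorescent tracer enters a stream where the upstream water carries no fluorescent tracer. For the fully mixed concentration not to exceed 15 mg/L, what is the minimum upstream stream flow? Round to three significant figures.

295 L/s

Set C_mix = 15: (Q·0 + 54.50·96.10) / (Q + 54.50) = 15
→ Q = 54.50·(96.10 − 15)/(15 − 0) = 294.7 L/s.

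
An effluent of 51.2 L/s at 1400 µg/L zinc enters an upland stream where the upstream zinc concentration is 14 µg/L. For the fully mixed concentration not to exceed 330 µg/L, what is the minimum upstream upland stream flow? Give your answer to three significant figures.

Set C_mix = 330: (Q·14.00 + 51.20·1400) / (Q + 51.20) = 330
→ Q = 51.20·(1400 − 330)/(330 − 14.00) = 173.4 L/s.

173 L/s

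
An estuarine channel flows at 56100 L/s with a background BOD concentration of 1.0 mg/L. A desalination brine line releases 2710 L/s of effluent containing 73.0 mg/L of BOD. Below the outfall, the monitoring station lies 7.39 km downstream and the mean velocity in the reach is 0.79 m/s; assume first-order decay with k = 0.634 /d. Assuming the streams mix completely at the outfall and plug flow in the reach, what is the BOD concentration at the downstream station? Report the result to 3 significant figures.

Mixed concentration C = ΣQC/ΣQ = (56100·1.000 + 2710·73.00) / 58810 = 253900/58810 = 4.318 mg/L.
Travel time t = 7.39·1000 / 0.79 = 9354 s = 2.598 h.
Decay over the reach: 4.318·exp(−kt) = 4.318·0.9337 = 4.031 mg/L.

4.03 mg/L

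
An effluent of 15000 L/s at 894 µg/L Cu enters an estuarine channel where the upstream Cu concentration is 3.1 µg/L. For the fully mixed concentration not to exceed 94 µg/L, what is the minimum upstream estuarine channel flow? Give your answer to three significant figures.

Set C_mix = 94: (Q·3.100 + 15000·894.0) / (Q + 15000) = 94
→ Q = 15000·(894.0 − 94)/(94 − 3.100) = 132000 L/s.

132000 L/s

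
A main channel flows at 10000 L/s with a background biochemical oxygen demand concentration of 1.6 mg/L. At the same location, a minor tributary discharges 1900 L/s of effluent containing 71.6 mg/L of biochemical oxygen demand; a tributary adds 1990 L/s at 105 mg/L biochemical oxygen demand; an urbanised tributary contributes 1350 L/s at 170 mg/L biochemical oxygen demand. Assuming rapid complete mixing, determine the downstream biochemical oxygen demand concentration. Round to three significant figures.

38.7 mg/L

Mixed concentration C = ΣQC/ΣQ = (10000·1.600 + 1900·71.60 + 1990·105.0 + 1350·170.0) / 15240 = 590500/15240 = 38.75 mg/L.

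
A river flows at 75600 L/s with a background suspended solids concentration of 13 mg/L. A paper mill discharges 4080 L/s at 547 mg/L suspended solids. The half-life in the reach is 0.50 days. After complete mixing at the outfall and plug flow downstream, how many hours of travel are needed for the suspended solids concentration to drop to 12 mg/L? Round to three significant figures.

21.0 h

Conservation of mass: C = (75600·13.00 + 4080·547.0) / 79680 = 3215000/79680 = 40.34 mg/L.
Half-life 0.50 d → k = ln 2 / 0.50 = 1.386 d⁻¹.
40.34·exp(−k·t) = 12 → t = ln(40.34/12)/k = 75570 s = 20.99 h.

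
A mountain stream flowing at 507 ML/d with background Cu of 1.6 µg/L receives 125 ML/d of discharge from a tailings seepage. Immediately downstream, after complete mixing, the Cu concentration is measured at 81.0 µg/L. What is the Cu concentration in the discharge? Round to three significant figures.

403 µg/L

Mass balance: 507.0·1.600 + 125.0·Cₑ = 632.0·81.00
→ Cₑ = (632.0·81.00 − 507.0·1.600) / 125.0 = 403.0 µg/L.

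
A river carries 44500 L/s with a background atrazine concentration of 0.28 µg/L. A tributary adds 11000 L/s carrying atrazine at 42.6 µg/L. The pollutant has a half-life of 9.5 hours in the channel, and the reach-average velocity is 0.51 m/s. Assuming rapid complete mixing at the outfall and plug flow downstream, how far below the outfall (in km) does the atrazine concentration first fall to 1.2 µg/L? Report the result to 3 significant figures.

Mass balance: C = (44500·0.2800 + 11000·42.60) / 55500 = 481100/55500 = 8.668 µg/L.
Half-life 9.5 h → k = ln 2 / 9.5 = 0.07296 h⁻¹ = 1.751 d⁻¹.
Set 8.668·exp(−k·t) = 1.2 → t = ln(8.668/1.2)/k = 97560 s = 27.10 h.
Distance = v·t = 0.51·97560 = 49760 m = 49.76 km.

49.8 km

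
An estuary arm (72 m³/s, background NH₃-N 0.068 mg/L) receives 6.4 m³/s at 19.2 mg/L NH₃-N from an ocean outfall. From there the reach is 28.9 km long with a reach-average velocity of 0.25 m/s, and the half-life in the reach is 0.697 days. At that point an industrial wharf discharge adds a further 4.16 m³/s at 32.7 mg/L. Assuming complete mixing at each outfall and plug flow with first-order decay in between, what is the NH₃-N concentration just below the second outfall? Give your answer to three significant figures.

2.06 mg/L

After mixing, C = (72.00·0.06800 + 6.400·19.20) / 78.40 = 127.8/78.40 = 1.630 mg/L; combined flow 78.40 m³/s.
Travel time t = 28.9·1000 / 0.25 = 115600 s = 32.11 h.
Half-life 0.697 d → k = ln 2 / 0.697 = 0.9945 d⁻¹.
After decay, C = 1.630 × e^(−kt) = 1.630 × 0.2643 = 0.4308 mg/L.
Second outfall: C = (78.40·0.4308 + 4.160·32.70)/82.56 = 2.057 mg/L.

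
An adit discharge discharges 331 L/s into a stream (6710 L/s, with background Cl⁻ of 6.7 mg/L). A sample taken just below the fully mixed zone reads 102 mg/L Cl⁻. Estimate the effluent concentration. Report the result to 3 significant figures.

2030 mg/L

Mass balance: 6710·6.700 + 331.0·Cₑ = 7041·102.0
→ Cₑ = (7041·102.0 − 6710·6.700) / 331.0 = 2034 mg/L.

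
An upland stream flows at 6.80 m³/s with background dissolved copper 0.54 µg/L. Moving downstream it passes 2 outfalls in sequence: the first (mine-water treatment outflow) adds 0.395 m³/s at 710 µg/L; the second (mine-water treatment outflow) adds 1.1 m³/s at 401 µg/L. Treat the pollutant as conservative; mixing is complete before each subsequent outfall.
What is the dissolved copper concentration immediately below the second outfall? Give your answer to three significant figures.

Below outfall 1: Q → 7.195 m³/s, C = (6.800·0.5400 + 0.3950·710.0)/7.195 = 39.49 µg/L.
Below outfall 2: Q → 8.295 m³/s, C = (7.195·39.49 + 1.100·401.0)/8.295 = 87.43 µg/L.

87.4 µg/L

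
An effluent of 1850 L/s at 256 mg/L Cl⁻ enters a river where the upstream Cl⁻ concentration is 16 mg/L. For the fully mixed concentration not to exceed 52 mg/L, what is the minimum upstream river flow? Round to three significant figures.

Set C_mix = 52: (Q·16.00 + 1850·256.0) / (Q + 1850) = 52
→ Q = 1850·(256.0 − 52)/(52 − 16.00) = 10480 L/s.

10500 L/s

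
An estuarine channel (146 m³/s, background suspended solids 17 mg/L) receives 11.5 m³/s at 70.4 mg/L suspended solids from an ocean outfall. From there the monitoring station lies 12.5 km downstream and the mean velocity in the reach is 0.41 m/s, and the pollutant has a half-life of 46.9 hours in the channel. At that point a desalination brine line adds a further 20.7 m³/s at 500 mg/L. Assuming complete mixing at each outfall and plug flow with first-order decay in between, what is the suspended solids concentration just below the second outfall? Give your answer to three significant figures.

Flow-weighted average: C = (146.0·17.00 + 11.50·70.40) / 157.5 = 3292/157.5 = 20.90 mg/L; combined flow 157.5 m³/s.
Travel time t = 12.5·1000 / 0.41 = 30490 s = 8.469 h.
Half-life 46.9 h → k = ln 2 / 46.9 = 0.01478 h⁻¹ = 0.3547 d⁻¹.
Decay over the reach: 20.90·exp(−kt) = 20.90·0.8824 = 18.44 mg/L.
At the second outfall, C = (157.5·18.44 + 20.70·500.0) / (157.5 + 20.70) = 74.38 mg/L.

74.4 mg/L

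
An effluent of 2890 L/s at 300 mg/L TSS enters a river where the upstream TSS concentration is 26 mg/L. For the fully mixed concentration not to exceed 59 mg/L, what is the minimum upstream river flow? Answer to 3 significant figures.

21100 L/s

Set C_mix = 59: (Q·26.00 + 2890·300.0) / (Q + 2890) = 59
→ Q = 2890·(300.0 − 59)/(59 − 26.00) = 21110 L/s.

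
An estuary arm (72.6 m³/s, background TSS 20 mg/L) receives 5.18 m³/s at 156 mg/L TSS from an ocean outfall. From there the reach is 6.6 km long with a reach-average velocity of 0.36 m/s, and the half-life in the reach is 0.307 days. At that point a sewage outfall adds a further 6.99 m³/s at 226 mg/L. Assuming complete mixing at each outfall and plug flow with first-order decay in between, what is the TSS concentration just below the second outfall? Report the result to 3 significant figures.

35.1 mg/L

Mass balance: C = (72.60·20.00 + 5.180·156.0) / 77.78 = 2260/77.78 = 29.06 mg/L; combined flow 77.78 m³/s.
Travel time t = 6.6·1000 / 0.36 = 18330 s = 5.093 h.
Half-life 0.307 d → k = ln 2 / 0.307 = 2.258 d⁻¹.
First-order decay: C = 29.06·exp(−k·t) = 29.06·0.6193 = 18.00 mg/L.
Second outfall: C = (77.78·18.00 + 6.990·226.0)/84.77 = 35.15 mg/L.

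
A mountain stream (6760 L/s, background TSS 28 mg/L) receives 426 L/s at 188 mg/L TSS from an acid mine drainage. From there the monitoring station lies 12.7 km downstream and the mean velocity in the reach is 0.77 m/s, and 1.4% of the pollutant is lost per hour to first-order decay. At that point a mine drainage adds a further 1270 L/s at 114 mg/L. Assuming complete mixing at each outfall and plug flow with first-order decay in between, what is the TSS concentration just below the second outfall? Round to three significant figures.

Flow-weighted average: C = (6760·28.00 + 426.0·188.0) / 7186 = 269400/7186 = 37.49 mg/L; combined flow 7186 L/s.
Travel time t = 12.7·1000 / 0.77 = 16490 s = 4.582 h.
1.4%/h lost → k = −ln(1 − 0.014) = 0.01410 h⁻¹.
Applying C = C₀e^(−kt): 37.49 × 0.9374 = 35.14 mg/L.
At the second outfall, C = (7186·35.14 + 1270·114.0) / (7186 + 1270) = 46.98 mg/L.

47.0 mg/L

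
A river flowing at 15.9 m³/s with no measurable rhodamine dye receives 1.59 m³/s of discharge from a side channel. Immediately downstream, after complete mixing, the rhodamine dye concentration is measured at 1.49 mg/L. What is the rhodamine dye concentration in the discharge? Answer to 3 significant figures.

Mass balance: 15.90·0 + 1.590·Cₑ = 17.49·1.490
→ Cₑ = (17.49·1.490 − 15.90·0) / 1.590 = 16.39 mg/L.

16.4 mg/L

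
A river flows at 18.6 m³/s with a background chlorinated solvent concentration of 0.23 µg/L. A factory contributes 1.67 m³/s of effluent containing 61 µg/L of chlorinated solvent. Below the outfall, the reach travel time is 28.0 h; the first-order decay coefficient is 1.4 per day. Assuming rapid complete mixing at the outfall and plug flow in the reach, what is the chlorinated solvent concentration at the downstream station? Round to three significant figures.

Mass balance: C = (18.60·0.2300 + 1.670·61.00) / 20.27 = 106.1/20.27 = 5.237 µg/L.
Decay over the reach: 5.237·exp(−kt) = 5.237·0.1953 = 1.023 µg/L.

1.02 µg/L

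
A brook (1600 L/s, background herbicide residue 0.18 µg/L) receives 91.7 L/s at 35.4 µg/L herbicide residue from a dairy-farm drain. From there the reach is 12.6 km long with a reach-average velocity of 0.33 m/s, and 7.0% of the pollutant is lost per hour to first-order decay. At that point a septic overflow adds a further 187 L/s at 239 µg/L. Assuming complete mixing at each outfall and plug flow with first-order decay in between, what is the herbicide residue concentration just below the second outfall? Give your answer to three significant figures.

Conservation of mass: C = (1600·0.1800 + 91.70·35.40) / 1692 = 3534/1692 = 2.089 µg/L; combined flow 1692 L/s.
Travel time t = 12.6·1000 / 0.33 = 38180 s = 10.61 h.
7.0%/h lost → k = −ln(1 − 0.07) = 0.07257 h⁻¹.
Decay over the reach: 2.089·exp(−kt) = 2.089·0.4632 = 0.9676 µg/L.
At the second outfall, C = (1692·0.9676 + 187.0·239.0) / (1692 + 187.0) = 24.66 µg/L.

24.7 µg/L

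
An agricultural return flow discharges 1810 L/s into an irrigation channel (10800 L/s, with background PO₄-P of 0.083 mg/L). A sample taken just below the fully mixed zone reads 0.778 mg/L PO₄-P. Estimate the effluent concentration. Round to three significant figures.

Mass balance: 10800·0.08300 + 1810·Cₑ = 12610·0.7780
→ Cₑ = (12610·0.7780 − 10800·0.08300) / 1810 = 4.925 mg/L.

4.92 mg/L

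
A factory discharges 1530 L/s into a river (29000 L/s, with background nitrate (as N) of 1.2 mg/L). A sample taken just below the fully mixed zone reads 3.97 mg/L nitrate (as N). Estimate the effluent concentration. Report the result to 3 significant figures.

Mass balance: 29000·1.200 + 1530·Cₑ = 30530·3.970
→ Cₑ = (30530·3.970 − 29000·1.200) / 1530 = 56.47 mg/L.

56.5 mg/L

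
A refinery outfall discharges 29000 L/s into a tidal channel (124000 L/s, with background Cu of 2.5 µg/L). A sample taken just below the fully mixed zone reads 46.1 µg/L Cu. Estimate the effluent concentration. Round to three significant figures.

233 µg/L

Mass balance: 124000·2.500 + 29000·Cₑ = 153000·46.10
→ Cₑ = (153000·46.10 − 124000·2.500) / 29000 = 232.5 µg/L.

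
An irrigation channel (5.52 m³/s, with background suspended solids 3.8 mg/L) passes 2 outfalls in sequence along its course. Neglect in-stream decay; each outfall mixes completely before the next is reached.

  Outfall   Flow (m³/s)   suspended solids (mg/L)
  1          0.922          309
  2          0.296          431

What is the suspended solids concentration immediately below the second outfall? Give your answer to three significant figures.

Outfall 1: combined Q = 6.442 m³/s; C = (5.520·3.800 + 0.9220·309.0)/6.442 = 47.48 mg/L.
Outfall 2: combined Q = 6.738 m³/s; C = (6.442·47.48 + 0.2960·431.0)/6.738 = 64.33 mg/L.

64.3 mg/L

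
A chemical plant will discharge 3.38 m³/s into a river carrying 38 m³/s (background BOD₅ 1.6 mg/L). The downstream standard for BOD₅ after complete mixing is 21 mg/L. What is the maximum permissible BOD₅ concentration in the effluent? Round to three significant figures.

239 mg/L

At the limit, (Qr·Cr + Qe·Cₑ)/(Qr + Qe) = 21:
Cₑ = (41.38·21 − 38.00·1.600) / 3.380 = 239.1 mg/L.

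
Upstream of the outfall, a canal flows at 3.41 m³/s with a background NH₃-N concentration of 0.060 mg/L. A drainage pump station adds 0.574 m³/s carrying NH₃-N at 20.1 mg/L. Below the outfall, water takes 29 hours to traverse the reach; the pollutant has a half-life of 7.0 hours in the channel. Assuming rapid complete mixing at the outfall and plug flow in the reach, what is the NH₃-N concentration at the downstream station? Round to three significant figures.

0.167 mg/L

Flow-weighted average: C = (3.410·0.06000 + 0.5740·20.10) / 3.984 = 11.74/3.984 = 2.947 mg/L.
Half-life 7.0 h → k = ln 2 / 7.0 = 0.09902 h⁻¹ = 2.377 d⁻¹.
Decay over the reach: 2.947·exp(−kt) = 2.947·0.05661 = 0.1668 mg/L.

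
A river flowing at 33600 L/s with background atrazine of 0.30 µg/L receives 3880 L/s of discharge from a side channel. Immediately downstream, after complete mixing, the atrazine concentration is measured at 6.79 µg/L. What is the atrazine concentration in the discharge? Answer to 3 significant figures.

Mass balance: 33600·0.3000 + 3880·Cₑ = 37480·6.790
→ Cₑ = (37480·6.790 − 33600·0.3000) / 3880 = 62.99 µg/L.

63.0 µg/L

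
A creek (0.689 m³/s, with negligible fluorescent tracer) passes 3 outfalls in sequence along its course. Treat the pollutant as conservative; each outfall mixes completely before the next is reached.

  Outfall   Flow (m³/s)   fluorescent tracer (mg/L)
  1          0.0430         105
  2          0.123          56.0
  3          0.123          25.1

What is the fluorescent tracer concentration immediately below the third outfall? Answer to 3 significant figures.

Outfall 1: combined Q = 0.7320 m³/s; C = (0.6890·0 + 0.04300·105.0)/0.7320 = 6.168 mg/L.
Outfall 2: combined Q = 0.8550 m³/s; C = (0.7320·6.168 + 0.1230·56.00)/0.8550 = 13.34 mg/L.
Outfall 3: combined Q = 0.9780 m³/s; C = (0.8550·13.34 + 0.1230·25.10)/0.9780 = 14.82 mg/L.

14.8 mg/L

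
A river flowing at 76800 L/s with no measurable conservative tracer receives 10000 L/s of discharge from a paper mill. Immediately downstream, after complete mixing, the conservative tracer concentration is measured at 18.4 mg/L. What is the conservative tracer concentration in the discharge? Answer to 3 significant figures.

160 mg/L

Mass balance: 76800·0 + 10000·Cₑ = 86800·18.40
→ Cₑ = (86800·18.40 − 76800·0) / 10000 = 159.7 mg/L.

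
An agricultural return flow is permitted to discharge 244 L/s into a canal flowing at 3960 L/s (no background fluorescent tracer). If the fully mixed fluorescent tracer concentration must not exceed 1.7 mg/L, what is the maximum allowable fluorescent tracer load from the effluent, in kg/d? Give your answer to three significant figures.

617 kg/d

Mass balance at the limit: 3960·0 + 244.0·Cₑ = 4204·1.7 → Cₑ = 29.29 mg/L.
244.0 L/s = 0.2440 m³/s. Load = 0.2440 m³/s × 29.29 g/m³ × 86 400 s/d = 617.5 kg/d.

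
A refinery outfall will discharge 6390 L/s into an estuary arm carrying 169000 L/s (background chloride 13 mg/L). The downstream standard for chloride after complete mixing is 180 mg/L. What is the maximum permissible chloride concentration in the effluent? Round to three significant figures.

4600 mg/L

At the limit, (Qr·Cr + Qe·Cₑ)/(Qr + Qe) = 180:
Cₑ = (175400·180 − 169000·13.00) / 6390 = 4597 mg/L.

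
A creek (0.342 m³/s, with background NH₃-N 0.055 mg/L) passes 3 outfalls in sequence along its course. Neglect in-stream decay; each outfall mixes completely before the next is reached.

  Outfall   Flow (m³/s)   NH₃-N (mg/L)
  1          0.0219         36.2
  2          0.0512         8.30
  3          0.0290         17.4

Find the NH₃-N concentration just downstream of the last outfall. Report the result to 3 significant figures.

Below outfall 1: Q → 0.3639 m³/s, C = (0.3420·0.05500 + 0.02190·36.20)/0.3639 = 2.230 mg/L.
Below outfall 2: Q → 0.4151 m³/s, C = (0.3639·2.230 + 0.05120·8.300)/0.4151 = 2.979 mg/L.
Below outfall 3: Q → 0.4441 m³/s, C = (0.4151·2.979 + 0.02900·17.40)/0.4441 = 3.921 mg/L.

3.92 mg/L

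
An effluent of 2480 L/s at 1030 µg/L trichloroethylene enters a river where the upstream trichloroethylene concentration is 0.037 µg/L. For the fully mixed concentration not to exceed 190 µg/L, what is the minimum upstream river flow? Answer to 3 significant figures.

11000 L/s

Set C_mix = 190: (Q·0.03700 + 2480·1030) / (Q + 2480) = 190
→ Q = 2480·(1030 − 190)/(190 − 0.03700) = 10970 L/s.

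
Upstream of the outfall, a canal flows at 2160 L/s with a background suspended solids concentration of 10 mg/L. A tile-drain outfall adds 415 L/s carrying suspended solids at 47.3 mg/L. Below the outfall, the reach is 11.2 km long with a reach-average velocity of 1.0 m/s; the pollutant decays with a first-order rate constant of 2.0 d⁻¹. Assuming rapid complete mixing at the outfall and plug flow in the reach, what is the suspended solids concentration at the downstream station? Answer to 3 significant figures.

After mixing, C = (2160·10.00 + 415.0·47.30) / 2575 = 41230/2575 = 16.01 mg/L.
Travel time t = 11.2·1000 / 1.0 = 11200 s = 3.111 h.
First-order decay: C = 16.01·exp(−k·t) = 16.01·0.7716 = 12.35 mg/L.

12.4 mg/L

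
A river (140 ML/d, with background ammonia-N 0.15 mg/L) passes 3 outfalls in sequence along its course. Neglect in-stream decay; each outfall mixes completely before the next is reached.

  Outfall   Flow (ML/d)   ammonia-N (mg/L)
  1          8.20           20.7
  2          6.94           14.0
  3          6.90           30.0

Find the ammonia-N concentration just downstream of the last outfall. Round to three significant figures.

3.05 mg/L

Below outfall 1: Q → 148.2 ML/d, C = (140.0·0.1500 + 8.200·20.70)/148.2 = 1.287 mg/L.
Below outfall 2: Q → 155.1 ML/d, C = (148.2·1.287 + 6.940·14.00)/155.1 = 1.856 mg/L.
Below outfall 3: Q → 162.0 ML/d, C = (155.1·1.856 + 6.900·30.00)/162.0 = 3.054 mg/L.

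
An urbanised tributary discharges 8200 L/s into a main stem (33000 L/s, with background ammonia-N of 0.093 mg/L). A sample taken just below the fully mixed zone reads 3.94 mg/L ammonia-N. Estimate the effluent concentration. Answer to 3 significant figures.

Mass balance: 33000·0.09300 + 8200·Cₑ = 41200·3.940
→ Cₑ = (41200·3.940 − 33000·0.09300) / 8200 = 19.42 mg/L.

19.4 mg/L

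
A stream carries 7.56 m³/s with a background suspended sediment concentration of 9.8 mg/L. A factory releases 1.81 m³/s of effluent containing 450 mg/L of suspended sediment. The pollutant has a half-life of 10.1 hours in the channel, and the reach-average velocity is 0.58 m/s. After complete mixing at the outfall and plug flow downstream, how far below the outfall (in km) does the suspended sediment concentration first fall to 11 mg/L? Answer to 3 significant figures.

65.5 km

After mixing, C = (7.560·9.800 + 1.810·450.0) / 9.370 = 888.6/9.370 = 94.83 mg/L.
Half-life 10.1 h → k = ln 2 / 10.1 = 0.06863 h⁻¹ = 1.647 d⁻¹.
Set 94.83·exp(−k·t) = 11 → t = ln(94.83/11)/k = 113000 s = 31.39 h.
Distance = v·t = 0.58·113000 = 65540 m = 65.54 km.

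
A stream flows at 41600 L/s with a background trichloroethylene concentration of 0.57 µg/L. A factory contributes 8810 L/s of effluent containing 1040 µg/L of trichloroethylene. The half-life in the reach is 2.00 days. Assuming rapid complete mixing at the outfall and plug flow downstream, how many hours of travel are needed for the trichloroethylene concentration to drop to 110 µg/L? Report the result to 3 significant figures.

35.0 h

Mass balance: C = (41600·0.5700 + 8810·1040) / 50410 = 9186000/50410 = 182.2 µg/L.
Half-life 2.00 d → k = ln 2 / 2.00 = 0.3466 d⁻¹.
182.2·exp(−k·t) = 110 → t = ln(182.2/110)/k = 125800 s = 34.96 h.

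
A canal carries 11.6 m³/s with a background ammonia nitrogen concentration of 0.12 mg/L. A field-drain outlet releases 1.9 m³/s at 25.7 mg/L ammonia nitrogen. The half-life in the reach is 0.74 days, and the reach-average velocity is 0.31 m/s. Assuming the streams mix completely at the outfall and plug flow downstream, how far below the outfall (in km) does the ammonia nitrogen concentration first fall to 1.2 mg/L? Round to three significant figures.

32.4 km

After mixing, C = (11.60·0.1200 + 1.900·25.70) / 13.50 = 50.22/13.50 = 3.720 mg/L.
Half-life 0.74 d → k = ln 2 / 0.74 = 0.9367 d⁻¹.
Set 3.720·exp(−k·t) = 1.2 → t = ln(3.720/1.2)/k = 104400 s = 28.99 h.
Distance = v·t = 0.31·104400 = 32350 m = 32.35 km.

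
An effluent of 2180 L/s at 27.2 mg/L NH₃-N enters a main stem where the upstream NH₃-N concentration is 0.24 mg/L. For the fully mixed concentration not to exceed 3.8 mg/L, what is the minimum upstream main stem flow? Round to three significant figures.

14300 L/s

Set C_mix = 3.8: (Q·0.2400 + 2180·27.20) / (Q + 2180) = 3.8
→ Q = 2180·(27.20 − 3.8)/(3.8 − 0.2400) = 14330 L/s.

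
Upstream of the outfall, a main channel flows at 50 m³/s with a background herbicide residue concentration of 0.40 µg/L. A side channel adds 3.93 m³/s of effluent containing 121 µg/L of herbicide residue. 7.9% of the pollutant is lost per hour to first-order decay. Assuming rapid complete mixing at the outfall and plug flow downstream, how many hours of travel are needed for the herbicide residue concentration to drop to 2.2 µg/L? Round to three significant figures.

17.4 h

Mass balance: C = (50.00·0.4000 + 3.930·121.0) / 53.93 = 495.5/53.93 = 9.188 µg/L.
7.9%/h lost → k = −ln(1 − 0.079) = 0.08230 h⁻¹.
9.188·exp(−k·t) = 2.2 → t = ln(9.188/2.2)/k = 62530 s = 17.37 h.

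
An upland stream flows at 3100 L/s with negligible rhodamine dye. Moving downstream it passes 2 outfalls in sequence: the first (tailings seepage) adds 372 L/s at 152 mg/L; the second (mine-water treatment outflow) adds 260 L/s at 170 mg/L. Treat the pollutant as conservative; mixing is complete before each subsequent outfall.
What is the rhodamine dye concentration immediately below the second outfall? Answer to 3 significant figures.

27.0 mg/L

Below outfall 1: Q → 3472 L/s, C = (3100·0 + 372.0·152.0)/3472 = 16.29 mg/L.
Below outfall 2: Q → 3732 L/s, C = (3472·16.29 + 260.0·170.0)/3732 = 26.99 mg/L.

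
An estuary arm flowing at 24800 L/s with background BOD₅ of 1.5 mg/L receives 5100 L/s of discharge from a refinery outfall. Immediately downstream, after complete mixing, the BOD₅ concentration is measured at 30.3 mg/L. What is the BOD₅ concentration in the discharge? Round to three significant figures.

Mass balance: 24800·1.500 + 5100·Cₑ = 29900·30.30
→ Cₑ = (29900·30.30 − 24800·1.500) / 5100 = 170.3 mg/L.

170 mg/L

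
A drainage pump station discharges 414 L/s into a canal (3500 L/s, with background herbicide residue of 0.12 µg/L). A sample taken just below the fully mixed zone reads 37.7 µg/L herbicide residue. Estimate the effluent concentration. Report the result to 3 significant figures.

355 µg/L

Mass balance: 3500·0.1200 + 414.0·Cₑ = 3914·37.70
→ Cₑ = (3914·37.70 − 3500·0.1200) / 414.0 = 355.4 µg/L.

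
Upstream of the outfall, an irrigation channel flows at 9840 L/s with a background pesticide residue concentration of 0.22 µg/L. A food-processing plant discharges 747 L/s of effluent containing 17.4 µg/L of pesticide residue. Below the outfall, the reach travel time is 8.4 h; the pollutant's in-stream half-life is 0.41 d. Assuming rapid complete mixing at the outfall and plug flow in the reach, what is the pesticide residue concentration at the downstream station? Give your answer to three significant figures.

Mixed concentration C = ΣQC/ΣQ = (9840·0.2200 + 747.0·17.40) / 10590 = 15160/10590 = 1.432 µg/L.
Half-life 0.41 d → k = ln 2 / 0.41 = 1.691 d⁻¹.
After decay, C = 1.432 × e^(−kt) = 1.432 × 0.5534 = 0.7925 µg/L.

0.793 µg/L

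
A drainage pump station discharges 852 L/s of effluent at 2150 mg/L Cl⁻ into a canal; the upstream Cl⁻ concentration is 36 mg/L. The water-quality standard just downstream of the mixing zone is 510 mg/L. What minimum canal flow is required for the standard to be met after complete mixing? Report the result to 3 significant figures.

Set C_mix = 510: (Q·36.00 + 852.0·2150) / (Q + 852.0) = 510
→ Q = 852.0·(2150 − 510)/(510 − 36.00) = 2948 L/s.

2950 L/s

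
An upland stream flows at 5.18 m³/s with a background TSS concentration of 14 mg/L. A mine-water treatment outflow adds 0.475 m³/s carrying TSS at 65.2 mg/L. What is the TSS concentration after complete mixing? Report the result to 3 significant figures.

18.3 mg/L

After mixing, C = (5.180·14.00 + 0.4750·65.20) / 5.655 = 103.5/5.655 = 18.30 mg/L.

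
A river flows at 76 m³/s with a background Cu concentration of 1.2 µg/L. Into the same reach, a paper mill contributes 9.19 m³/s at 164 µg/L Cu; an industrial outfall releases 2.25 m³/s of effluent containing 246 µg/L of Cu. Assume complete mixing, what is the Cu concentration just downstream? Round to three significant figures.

24.6 µg/L

Conservation of mass: C = (76.00·1.200 + 9.190·164.0 + 2.250·246.0) / 87.44 = 2152/87.44 = 24.61 µg/L.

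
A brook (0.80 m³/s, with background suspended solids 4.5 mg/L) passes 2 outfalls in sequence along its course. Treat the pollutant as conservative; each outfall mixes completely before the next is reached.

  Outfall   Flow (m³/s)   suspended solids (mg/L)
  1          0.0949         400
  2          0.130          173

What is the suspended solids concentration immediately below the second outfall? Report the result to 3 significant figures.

62.5 mg/L

Below outfall 1: Q → 0.8949 m³/s, C = (0.8000·4.500 + 0.09490·400.0)/0.8949 = 46.44 mg/L.
Below outfall 2: Q → 1.025 m³/s, C = (0.8949·46.44 + 0.1300·173.0)/1.025 = 62.49 mg/L.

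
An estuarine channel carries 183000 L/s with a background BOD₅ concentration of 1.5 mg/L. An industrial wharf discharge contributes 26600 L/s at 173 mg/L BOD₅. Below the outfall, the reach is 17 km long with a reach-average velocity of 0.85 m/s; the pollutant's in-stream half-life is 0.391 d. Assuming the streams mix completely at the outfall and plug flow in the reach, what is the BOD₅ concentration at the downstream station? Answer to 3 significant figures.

15.4 mg/L

Conservation of mass: C = (183000·1.500 + 26600·173.0) / 209600 = 4876000/209600 = 23.26 mg/L.
Travel time t = 17·1000 / 0.85 = 20000 s = 5.556 h.
Half-life 0.391 d → k = ln 2 / 0.391 = 1.773 d⁻¹.
After decay, C = 23.26 × e^(−kt) = 23.26 × 0.6634 = 15.43 mg/L.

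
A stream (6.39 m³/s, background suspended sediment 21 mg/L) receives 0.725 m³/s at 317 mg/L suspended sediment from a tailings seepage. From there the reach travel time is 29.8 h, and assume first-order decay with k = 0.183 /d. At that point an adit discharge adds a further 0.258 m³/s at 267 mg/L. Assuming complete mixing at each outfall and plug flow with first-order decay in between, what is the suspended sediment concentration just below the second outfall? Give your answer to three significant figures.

Mass balance: C = (6.390·21.00 + 0.7250·317.0) / 7.115 = 364.0/7.115 = 51.16 mg/L; combined flow 7.115 m³/s.
Applying C = C₀e^(−kt): 51.16 × 0.7967 = 40.76 mg/L.
Second outfall: C = (7.115·40.76 + 0.2580·267.0)/7.373 = 48.68 mg/L.

48.7 mg/L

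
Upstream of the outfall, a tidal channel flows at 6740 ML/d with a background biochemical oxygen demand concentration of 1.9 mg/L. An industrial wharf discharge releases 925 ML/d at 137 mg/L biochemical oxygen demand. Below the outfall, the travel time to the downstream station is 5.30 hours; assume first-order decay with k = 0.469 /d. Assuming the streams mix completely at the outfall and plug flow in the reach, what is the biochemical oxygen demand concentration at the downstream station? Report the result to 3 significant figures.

16.4 mg/L

Flow-weighted average: C = (6740·1.900 + 925.0·137.0) / 7665 = 139500/7665 = 18.20 mg/L.
First-order decay: C = 18.20·exp(−k·t) = 18.20·0.9016 = 16.41 mg/L.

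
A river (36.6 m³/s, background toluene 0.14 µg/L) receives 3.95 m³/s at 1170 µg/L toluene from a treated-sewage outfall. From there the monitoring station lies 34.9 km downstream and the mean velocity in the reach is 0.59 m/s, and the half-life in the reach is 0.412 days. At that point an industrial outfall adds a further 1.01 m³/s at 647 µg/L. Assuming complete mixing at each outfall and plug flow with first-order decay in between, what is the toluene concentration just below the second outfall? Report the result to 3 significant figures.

Conservation of mass: C = (36.60·0.1400 + 3.950·1170) / 40.55 = 4627/40.55 = 114.1 µg/L; combined flow 40.55 m³/s.
Travel time t = 34.9·1000 / 0.59 = 59150 s = 16.43 h.
Half-life 0.412 d → k = ln 2 / 0.412 = 1.682 d⁻¹.
Applying C = C₀e^(−kt): 114.1 × 0.3161 = 36.06 µg/L.
At the second outfall, C = (40.55·36.06 + 1.010·647.0) / (40.55 + 1.010) = 50.91 µg/L.

50.9 µg/L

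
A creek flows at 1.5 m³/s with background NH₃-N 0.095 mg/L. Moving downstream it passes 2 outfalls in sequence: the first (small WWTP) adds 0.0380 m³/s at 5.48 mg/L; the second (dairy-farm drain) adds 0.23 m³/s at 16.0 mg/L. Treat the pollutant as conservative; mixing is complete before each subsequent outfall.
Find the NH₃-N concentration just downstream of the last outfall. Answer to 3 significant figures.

After outfall 1: Q = 1.500 + 0.03800 = 1.538 m³/s; C = (1.500·0.09500 + 0.03800·5.480)/1.538 = 0.2280 mg/L.
After outfall 2: Q = 1.538 + 0.2300 = 1.768 m³/s; C = (1.538·0.2280 + 0.2300·16.00)/1.768 = 2.280 mg/L.

2.28 mg/L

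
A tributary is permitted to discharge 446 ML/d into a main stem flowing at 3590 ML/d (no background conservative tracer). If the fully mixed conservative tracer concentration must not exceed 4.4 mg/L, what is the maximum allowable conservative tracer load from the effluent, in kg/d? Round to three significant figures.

17800 kg/d

Mass balance at the limit: 3590·0 + 446.0·Cₑ = 4036·4.4 → Cₑ = 39.82 mg/L.
446.0 ML/d = 5.162 m³/s. Load = 5.162 m³/s × 39.82 g/m³ × 86 400 s/d = 17760 kg/d.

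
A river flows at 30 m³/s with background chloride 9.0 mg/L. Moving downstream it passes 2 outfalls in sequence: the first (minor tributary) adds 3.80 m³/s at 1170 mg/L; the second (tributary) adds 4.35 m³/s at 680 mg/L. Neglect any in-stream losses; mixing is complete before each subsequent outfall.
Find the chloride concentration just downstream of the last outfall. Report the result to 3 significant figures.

201 mg/L

Below outfall 1: Q → 33.80 m³/s, C = (30.00·9.000 + 3.800·1170)/33.80 = 139.5 mg/L.
Below outfall 2: Q → 38.15 m³/s, C = (33.80·139.5 + 4.350·680.0)/38.15 = 201.2 mg/L.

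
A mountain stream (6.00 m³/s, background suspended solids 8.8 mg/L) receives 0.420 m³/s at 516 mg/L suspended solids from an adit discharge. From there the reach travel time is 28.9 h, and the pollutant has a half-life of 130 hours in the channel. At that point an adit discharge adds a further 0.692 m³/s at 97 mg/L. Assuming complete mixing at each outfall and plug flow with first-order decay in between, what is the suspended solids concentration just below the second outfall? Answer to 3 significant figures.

Flow-weighted average: C = (6.000·8.800 + 0.4200·516.0) / 6.420 = 269.5/6.420 = 41.98 mg/L; combined flow 6.420 m³/s.
Half-life 130 h → k = ln 2 / 130 = 0.005332 h⁻¹ = 0.1280 d⁻¹.
After decay, C = 41.98 × e^(−kt) = 41.98 × 0.8572 = 35.99 mg/L.
At the second outfall, C = (6.420·35.99 + 0.6920·97.00) / (6.420 + 0.6920) = 41.92 mg/L.

41.9 mg/L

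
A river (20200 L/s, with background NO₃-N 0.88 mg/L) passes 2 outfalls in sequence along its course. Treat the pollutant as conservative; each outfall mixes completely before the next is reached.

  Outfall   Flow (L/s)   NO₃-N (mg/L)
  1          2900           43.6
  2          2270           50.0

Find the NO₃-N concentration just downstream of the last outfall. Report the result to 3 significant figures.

10.2 mg/L

Below outfall 1: Q → 23100 L/s, C = (20200·0.8800 + 2900·43.60)/23100 = 6.243 mg/L.
Below outfall 2: Q → 25370 L/s, C = (23100·6.243 + 2270·50.00)/25370 = 10.16 mg/L.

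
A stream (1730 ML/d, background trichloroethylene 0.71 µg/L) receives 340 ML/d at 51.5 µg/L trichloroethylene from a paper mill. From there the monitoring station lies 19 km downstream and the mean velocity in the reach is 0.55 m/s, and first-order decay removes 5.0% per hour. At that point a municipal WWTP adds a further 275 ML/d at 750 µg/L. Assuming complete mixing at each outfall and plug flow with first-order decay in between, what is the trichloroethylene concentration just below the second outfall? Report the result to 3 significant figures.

Mixed concentration C = ΣQC/ΣQ = (1730·0.7100 + 340.0·51.50) / 2070 = 18740/2070 = 9.052 µg/L; combined flow 2070 ML/d.
Travel time t = 19·1000 / 0.55 = 34550 s = 9.596 h.
5.0%/h lost → k = −ln(1 − 0.05) = 0.05129 h⁻¹.
After decay, C = 9.052 × e^(−kt) = 9.052 × 0.6113 = 5.533 µg/L.
Second outfall: C = (2070·5.533 + 275.0·750.0)/2345 = 92.84 µg/L.

92.8 µg/L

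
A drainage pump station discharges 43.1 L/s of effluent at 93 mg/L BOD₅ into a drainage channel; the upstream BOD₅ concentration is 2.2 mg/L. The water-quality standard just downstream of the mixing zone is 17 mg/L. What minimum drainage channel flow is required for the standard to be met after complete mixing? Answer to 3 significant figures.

221 L/s

Set C_mix = 17: (Q·2.200 + 43.10·93.00) / (Q + 43.10) = 17
→ Q = 43.10·(93.00 − 17)/(17 − 2.200) = 221.3 L/s.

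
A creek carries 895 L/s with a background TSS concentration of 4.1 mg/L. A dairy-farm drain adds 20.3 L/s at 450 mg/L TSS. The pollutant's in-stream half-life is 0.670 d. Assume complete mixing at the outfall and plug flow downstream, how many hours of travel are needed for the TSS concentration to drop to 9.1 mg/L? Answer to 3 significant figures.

Conservation of mass: C = (895.0·4.100 + 20.30·450.0) / 915.3 = 12800/915.3 = 13.99 mg/L.
Half-life 0.670 d → k = ln 2 / 0.670 = 1.035 d⁻¹.
13.99·exp(−k·t) = 9.1 → t = ln(13.99/9.1)/k = 35910 s = 9.976 h.

9.98 h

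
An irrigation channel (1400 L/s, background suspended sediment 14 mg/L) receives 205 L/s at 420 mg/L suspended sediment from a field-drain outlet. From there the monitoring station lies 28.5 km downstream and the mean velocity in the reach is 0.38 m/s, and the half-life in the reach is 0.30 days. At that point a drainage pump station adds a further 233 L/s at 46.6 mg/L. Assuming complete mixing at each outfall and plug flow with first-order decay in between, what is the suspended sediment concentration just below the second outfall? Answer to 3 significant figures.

Flow-weighted average: C = (1400·14.00 + 205.0·420.0) / 1605 = 105700/1605 = 65.86 mg/L; combined flow 1605 L/s.
Travel time t = 28.5·1000 / 0.38 = 75000 s = 20.83 h.
Half-life 0.30 d → k = ln 2 / 0.30 = 2.310 d⁻¹.
Applying C = C₀e^(−kt): 65.86 × 0.1346 = 8.863 mg/L.
Second outfall: C = (1605·8.863 + 233.0·46.60)/1838 = 13.65 mg/L.

13.6 mg/L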